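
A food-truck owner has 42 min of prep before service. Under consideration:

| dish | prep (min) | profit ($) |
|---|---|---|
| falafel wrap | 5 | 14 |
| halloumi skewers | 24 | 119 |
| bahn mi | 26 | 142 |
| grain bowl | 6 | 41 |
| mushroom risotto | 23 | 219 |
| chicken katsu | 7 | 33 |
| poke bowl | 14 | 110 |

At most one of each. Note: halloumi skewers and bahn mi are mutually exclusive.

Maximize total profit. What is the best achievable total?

343

Ranking by ratio (profit/min): mushroom risotto 9.52, poke bowl 7.86, grain bowl 6.83.
Best packing: falafel wrap + mushroom risotto + poke bowl — 42 min, 343 total.
Runner-up mushroom risotto + poke bowl tops out at 329.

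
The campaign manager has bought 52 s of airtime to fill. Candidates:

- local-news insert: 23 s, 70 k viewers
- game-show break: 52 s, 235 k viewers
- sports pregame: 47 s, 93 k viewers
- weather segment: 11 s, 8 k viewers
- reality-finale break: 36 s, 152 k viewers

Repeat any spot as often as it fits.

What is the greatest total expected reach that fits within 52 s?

235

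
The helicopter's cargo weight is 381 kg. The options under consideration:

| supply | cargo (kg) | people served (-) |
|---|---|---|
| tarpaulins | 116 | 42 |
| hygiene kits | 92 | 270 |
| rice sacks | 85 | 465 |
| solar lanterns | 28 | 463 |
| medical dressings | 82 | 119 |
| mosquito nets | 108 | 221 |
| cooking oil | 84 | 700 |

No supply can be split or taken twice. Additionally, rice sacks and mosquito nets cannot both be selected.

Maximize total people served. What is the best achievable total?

2017

By people served per kg: solar lanterns 16.54, cooking oil 8.33, rice sacks 5.47, hygiene kits 2.93 lead.
Best packing: hygiene kits + rice sacks + solar lanterns + medical dressings + cooking oil — 371 kg, 2017 total.
An exhaustive check of the 128 subsets confirms 2017.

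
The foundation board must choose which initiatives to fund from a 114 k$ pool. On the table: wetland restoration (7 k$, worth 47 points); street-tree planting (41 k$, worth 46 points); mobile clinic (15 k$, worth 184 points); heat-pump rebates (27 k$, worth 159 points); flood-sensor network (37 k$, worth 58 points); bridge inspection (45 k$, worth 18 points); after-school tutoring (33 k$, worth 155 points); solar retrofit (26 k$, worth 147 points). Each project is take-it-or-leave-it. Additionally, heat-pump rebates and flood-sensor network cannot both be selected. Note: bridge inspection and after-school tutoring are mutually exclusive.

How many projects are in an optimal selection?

5

Optimal total is 692.
One optimal bundle: wetland restoration + mobile clinic + heat-pump rebates + after-school tutoring + solar retrofit (108 k$).
Any selection reaching 692 contains exactly 5 projects.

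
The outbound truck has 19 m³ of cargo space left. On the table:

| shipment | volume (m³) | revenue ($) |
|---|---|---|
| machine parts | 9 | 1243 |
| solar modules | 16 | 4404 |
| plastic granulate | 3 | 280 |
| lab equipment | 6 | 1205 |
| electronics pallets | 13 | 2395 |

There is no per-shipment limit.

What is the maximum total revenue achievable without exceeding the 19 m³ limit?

The ratio ordering already packs tightly: solar modules + plastic granulate, 19 m³, 4684.
No other feasible combination exceeds 4684.

4684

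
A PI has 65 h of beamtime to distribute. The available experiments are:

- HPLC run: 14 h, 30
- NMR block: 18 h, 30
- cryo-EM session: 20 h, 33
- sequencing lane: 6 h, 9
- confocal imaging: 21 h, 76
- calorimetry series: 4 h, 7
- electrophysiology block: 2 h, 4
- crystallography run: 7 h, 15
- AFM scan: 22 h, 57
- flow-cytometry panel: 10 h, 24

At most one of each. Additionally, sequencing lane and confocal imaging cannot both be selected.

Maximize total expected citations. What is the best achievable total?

179

Ranking by ratio (expected citations/h): confocal imaging 3.62, AFM scan 2.59, flow-cytometry panel 2.40, HPLC run 2.14.
The ratio heuristic lands on confocal imaging + electrophysiology block + crystallography run + AFM scan + flow-cytometry panel (176) but leaves 3 h idle.
Dropping electrophysiology block frees 2 h; slotting in calorimetry series (4 h) lifts the total to 179 at 64 h.
Runner-up HPLC run + confocal imaging + crystallography run + AFM scan tops out at 178.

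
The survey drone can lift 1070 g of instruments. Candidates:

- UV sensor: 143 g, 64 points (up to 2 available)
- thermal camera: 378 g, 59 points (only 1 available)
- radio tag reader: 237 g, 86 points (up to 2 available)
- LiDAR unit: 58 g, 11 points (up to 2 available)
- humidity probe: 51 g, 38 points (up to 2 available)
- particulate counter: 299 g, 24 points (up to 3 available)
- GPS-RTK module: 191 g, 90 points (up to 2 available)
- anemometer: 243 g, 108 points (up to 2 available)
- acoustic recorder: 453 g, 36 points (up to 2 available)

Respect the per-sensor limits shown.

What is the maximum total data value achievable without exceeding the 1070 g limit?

510

Ranking by ratio (data value/g): humidity probe 0.75, GPS-RTK module 0.47, UV sensor 0.45, anemometer 0.44.
The ratio heuristic lands on 2×UV sensor + 2×humidity probe + 2×GPS-RTK module + anemometer (492) but leaves 57 g idle.
Replace GPS-RTK module with anemometer: the trade gains 18 net, giving 510 at 1065 g.
That's the maximum — no swap from here does better than 510.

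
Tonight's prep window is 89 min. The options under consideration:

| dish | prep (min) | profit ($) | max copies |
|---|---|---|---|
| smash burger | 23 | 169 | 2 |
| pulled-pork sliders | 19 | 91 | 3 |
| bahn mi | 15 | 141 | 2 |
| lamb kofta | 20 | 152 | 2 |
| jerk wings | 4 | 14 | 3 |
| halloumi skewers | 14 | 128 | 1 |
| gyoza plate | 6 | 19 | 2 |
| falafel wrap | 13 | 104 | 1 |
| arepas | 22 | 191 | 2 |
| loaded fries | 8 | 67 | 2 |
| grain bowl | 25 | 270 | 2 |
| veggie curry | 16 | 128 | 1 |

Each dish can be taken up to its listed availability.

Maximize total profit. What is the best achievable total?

Ranking by ratio (profit/min): grain bowl 10.80, bahn mi 9.40, halloumi skewers 9.14.
Taking 2×bahn mi + loaded fries + 2×grain bowl: 88 min used, 889 in profit.

889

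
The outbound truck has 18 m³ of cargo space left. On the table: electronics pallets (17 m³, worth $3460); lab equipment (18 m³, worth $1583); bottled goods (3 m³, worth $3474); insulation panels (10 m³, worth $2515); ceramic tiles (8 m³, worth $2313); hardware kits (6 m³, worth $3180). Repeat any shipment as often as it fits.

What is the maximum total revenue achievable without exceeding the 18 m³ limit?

20844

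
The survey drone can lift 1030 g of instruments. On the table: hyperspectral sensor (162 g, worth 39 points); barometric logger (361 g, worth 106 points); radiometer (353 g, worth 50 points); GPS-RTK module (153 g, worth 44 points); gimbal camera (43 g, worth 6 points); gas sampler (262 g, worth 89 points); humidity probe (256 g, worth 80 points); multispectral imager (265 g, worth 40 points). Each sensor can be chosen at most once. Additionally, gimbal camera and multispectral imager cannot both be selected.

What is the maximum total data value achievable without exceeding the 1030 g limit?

Taking the top-ratio sensors first gives barometric logger + gimbal camera + gas sampler + humidity probe for 281 (922 g).
The 256 g tied up in humidity probe is better spent on hyperspectral sensor + GPS-RTK module — total rises to 284 (981 g).

284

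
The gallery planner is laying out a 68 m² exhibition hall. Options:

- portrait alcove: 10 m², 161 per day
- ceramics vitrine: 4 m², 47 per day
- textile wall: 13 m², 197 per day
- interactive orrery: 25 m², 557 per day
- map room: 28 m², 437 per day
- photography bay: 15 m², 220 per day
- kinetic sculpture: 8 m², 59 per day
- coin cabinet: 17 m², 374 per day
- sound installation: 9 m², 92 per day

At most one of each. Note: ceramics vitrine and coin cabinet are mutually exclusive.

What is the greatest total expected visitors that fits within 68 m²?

1312

Taking the top-ratio exhibits first gives portrait alcove + textile wall + interactive orrery + coin cabinet for 1289 (65 m²).
Dropping textile wall frees 13 m²; slotting in photography bay (15 m²) lifts the total to 1312 at 67 m².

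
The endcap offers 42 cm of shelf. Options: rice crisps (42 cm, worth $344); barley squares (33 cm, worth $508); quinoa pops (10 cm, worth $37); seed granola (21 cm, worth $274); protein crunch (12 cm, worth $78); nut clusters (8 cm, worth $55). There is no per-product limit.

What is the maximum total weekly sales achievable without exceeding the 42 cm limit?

Best packing: barley squares + nut clusters — 41 cm, 563 total.
No other feasible combination exceeds 563.

563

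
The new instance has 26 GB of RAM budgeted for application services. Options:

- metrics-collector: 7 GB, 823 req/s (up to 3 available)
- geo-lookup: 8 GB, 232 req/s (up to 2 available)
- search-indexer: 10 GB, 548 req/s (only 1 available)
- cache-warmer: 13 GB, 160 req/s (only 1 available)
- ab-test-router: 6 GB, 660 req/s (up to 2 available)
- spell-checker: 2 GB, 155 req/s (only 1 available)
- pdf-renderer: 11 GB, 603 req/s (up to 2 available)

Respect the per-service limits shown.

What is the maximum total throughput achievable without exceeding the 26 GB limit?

By throughput per GB: metrics-collector 117.57, ab-test-router 110.00, spell-checker 77.50, pdf-renderer 54.82 lead.
Filling by ratio: 3×metrics-collector + spell-checker for 2624, with 3 GB left unused.
Dropping metrics-collector and spell-checker frees 9 GB; slotting in 2×ab-test-router (12 GB) lifts the total to 2966 at 26 GB.
No other feasible combination exceeds 2966.

2966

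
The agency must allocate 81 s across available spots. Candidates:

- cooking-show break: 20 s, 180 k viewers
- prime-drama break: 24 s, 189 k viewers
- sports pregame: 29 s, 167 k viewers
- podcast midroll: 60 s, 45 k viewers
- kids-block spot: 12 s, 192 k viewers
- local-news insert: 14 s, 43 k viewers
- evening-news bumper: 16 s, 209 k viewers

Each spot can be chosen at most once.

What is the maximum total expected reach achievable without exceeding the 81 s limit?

Best packing: cooking-show break + prime-drama break + kids-block spot + evening-news bumper — 72 s, 770 total.
The closest alternative, prime-drama break + sports pregame + kids-block spot + evening-news bumper, reaches only 757.

770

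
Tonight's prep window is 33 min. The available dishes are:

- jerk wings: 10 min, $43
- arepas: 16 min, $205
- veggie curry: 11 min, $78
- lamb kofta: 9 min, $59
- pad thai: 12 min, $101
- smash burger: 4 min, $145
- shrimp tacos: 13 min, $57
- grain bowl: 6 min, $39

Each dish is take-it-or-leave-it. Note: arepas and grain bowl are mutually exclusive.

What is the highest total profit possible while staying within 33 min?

451

Density check — smash burger 36.25, arepas 12.81, pad thai 8.42 are the best per min.
Best packing: arepas + pad thai + smash burger — 32 min, 451 total.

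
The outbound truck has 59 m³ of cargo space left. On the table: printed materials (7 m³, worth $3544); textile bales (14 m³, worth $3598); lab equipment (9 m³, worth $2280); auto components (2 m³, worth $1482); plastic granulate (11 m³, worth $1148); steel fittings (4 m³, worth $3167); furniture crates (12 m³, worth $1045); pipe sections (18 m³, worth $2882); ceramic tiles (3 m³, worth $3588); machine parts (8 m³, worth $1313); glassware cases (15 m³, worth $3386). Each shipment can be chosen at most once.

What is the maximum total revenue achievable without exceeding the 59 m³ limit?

Taking printed materials + textile bales + lab equipment + auto components + steel fittings + ceramic tiles + glassware cases: 54 m³ used, 21045 in revenue.

21045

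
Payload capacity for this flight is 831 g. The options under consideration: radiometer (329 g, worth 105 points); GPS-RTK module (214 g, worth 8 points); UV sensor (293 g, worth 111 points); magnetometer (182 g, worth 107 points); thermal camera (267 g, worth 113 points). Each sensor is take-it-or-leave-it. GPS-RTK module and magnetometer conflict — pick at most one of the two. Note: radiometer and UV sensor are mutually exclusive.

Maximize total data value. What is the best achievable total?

UV sensor + magnetometer + thermal camera uses 742 of the 831 g and totals 331.
The spare 89 g is too small for any remaining sensor, and no feasible exchange beats 331.

331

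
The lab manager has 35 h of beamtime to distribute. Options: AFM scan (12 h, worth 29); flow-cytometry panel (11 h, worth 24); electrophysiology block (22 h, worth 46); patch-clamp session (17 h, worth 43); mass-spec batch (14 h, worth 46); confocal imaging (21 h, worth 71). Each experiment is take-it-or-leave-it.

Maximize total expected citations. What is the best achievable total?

117

Ranking by ratio (expected citations/h): confocal imaging 3.38, mass-spec batch 3.29, patch-clamp session 2.53.
Mass-spec batch + confocal imaging uses 35 of the 35 h and totals 117.
Next best is AFM scan + confocal imaging at 100 (33 h) — short by 17.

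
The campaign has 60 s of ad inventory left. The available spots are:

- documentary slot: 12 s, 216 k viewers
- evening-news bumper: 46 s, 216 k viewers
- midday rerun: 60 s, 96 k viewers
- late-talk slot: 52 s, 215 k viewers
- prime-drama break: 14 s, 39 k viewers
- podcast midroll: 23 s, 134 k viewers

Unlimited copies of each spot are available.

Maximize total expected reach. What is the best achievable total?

Taking 5×documentary slot: 60 s used, 1080 in expected reach.
No other feasible combination exceeds 1080.

1080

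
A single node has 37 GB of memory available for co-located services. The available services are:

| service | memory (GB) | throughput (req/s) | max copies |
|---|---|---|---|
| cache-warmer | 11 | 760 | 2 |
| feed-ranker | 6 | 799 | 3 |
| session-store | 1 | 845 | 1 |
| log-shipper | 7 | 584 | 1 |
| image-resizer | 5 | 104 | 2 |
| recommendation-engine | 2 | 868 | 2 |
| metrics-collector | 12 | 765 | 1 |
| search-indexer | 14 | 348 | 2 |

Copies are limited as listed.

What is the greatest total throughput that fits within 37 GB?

By throughput per GB: session-store 845.00, recommendation-engine 434.00, feed-ranker 133.17 lead.
A density-first pass picks 3×feed-ranker + session-store + log-shipper + image-resizer + 2×recommendation-engine — 5666 at 35 GB.
The 12 GB tied up in log-shipper and image-resizer is better spent on metrics-collector — total rises to 5743 (35 GB).
Every other selection either busts 37 GB or exceeds an availability limit or fails to beat 5743.

5743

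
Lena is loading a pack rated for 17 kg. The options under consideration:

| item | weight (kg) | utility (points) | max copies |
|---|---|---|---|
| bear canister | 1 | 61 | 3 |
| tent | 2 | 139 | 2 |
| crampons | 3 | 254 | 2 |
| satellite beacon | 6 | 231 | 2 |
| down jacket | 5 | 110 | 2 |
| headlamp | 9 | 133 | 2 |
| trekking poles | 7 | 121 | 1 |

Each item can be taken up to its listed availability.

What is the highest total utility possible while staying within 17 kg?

1078

Greedy by ratio would take 3×bear canister + 2×tent + 2×crampons: 13 kg used, total 969.
Dropping 2×bear canister frees 2 kg; slotting in satellite beacon (6 kg) lifts the total to 1078 at 17 kg.
Nothing else within 17 kg beats 1078.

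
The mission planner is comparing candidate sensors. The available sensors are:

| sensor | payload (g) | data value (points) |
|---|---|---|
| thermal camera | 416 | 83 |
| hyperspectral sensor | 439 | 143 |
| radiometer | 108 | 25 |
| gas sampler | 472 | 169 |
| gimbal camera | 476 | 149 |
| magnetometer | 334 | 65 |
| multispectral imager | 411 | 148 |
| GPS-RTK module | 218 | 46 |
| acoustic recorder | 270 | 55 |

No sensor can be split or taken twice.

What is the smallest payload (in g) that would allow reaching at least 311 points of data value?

883

Minimise g subject to total data value ≥ 311.
gas sampler + multispectral imager reaches 317 using 883 g.
No combination under 883 g hits 311.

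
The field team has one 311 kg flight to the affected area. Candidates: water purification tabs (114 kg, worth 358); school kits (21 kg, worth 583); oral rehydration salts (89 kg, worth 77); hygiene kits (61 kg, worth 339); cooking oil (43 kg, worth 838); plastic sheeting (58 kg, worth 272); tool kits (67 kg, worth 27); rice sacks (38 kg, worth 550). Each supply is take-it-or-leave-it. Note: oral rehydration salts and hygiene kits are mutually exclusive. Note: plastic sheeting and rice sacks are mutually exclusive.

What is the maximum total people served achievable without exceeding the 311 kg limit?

Water purification tabs + school kits + hygiene kits + cooking oil + rice sacks uses 277 of the 311 kg and totals 2668.
Next best is water purification tabs + school kits + oral rehydration salts + cooking oil + rice sacks at 2406 (305 kg) — short by 262.

2668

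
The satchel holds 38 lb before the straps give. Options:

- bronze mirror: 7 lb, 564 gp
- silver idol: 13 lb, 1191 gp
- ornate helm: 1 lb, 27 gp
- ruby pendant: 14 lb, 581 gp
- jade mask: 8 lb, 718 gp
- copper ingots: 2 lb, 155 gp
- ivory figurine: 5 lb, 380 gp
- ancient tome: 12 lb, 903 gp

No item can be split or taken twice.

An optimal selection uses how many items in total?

Optimal total is 3192.
One optimal bundle: silver idol + jade mask + ivory figurine + ancient tome (38 lb).
Any selection reaching 3192 contains exactly 4 items.

4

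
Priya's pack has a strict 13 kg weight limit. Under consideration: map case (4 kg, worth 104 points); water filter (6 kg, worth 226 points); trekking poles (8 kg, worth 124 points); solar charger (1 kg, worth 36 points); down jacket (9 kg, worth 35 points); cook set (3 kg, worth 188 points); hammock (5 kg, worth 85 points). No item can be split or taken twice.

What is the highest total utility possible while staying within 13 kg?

518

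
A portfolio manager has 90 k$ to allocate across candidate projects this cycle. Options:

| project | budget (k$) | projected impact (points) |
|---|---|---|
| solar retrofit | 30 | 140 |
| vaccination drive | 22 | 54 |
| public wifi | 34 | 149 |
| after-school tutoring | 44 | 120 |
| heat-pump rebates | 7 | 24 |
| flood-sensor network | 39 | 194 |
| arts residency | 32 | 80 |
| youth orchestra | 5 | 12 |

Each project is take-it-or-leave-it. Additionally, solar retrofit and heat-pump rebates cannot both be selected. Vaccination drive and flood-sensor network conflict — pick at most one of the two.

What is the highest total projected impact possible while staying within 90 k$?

Best packing: public wifi + heat-pump rebates + flood-sensor network + youth orchestra — 85 k$, 379 total.
That's the maximum — no feasible swap from here does better than 379.

379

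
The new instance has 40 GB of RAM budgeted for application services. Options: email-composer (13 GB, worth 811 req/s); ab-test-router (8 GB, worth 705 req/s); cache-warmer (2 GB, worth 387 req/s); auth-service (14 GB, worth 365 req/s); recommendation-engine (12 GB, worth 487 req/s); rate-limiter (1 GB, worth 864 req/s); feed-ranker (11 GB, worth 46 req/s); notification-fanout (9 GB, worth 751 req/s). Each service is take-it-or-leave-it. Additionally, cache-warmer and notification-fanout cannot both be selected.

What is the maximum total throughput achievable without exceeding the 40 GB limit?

Best packing: email-composer + ab-test-router + cache-warmer + recommendation-engine + rate-limiter — 36 GB, 3254 total.

3254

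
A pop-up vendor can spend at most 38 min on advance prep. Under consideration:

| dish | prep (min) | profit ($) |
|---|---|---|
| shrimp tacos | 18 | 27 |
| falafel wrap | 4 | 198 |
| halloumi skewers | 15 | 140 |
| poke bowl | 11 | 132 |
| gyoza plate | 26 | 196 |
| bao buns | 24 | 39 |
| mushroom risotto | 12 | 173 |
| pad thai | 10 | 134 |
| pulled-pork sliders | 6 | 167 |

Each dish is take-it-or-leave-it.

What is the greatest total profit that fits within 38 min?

Ranking by ratio (profit/min): falafel wrap 49.50, pulled-pork sliders 27.83, mushroom risotto 14.42, pad thai 13.40.
A density-first pass picks falafel wrap + mushroom risotto + pad thai + pulled-pork sliders — 672 at 32 min.
The 10 min tied up in pad thai is better spent on halloumi skewers — total rises to 678 (37 min).
Runner-up falafel wrap + mushroom risotto + pad thai + pulled-pork sliders tops out at 672.

678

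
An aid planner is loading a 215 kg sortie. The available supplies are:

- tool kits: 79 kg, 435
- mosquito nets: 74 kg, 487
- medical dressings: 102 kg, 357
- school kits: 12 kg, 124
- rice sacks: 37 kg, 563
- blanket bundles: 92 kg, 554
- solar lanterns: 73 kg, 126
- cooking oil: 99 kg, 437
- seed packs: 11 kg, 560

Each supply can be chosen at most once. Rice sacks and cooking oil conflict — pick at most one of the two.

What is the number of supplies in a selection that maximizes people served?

Best achievable people served is 2169.
For example tool kits + mosquito nets + school kits + rice sacks + seed packs achieves it, using 213 kg.
All optima have 5 supplies.

5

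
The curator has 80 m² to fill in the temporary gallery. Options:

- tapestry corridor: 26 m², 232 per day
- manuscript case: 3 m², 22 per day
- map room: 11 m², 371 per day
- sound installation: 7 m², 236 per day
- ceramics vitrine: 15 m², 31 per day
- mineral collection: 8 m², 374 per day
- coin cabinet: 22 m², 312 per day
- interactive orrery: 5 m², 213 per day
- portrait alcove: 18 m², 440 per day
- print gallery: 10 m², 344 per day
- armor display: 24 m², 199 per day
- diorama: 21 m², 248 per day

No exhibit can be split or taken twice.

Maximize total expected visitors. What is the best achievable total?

2226

Map room + sound installation + mineral collection + interactive orrery + portrait alcove + print gallery + diorama uses 80 of the 80 m² and totals 2226.
Next best is manuscript case + map room + sound installation + mineral collection + coin cabinet + portrait alcove + print gallery at 2099 (79 m²) — short by 127.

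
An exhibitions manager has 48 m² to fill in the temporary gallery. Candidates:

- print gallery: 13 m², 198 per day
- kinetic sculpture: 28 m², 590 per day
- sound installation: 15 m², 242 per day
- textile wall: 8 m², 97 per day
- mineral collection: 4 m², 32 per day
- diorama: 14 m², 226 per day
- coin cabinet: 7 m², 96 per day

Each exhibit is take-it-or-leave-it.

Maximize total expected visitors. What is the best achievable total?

884

Filling by ratio: kinetic sculpture + mineral collection + diorama for 848, with 2 m² left unused.
The 18 m² tied up in mineral collection and diorama is better spent on print gallery + coin cabinet — total rises to 884 (48 m²).
Runner-up kinetic sculpture + sound installation + mineral collection tops out at 864.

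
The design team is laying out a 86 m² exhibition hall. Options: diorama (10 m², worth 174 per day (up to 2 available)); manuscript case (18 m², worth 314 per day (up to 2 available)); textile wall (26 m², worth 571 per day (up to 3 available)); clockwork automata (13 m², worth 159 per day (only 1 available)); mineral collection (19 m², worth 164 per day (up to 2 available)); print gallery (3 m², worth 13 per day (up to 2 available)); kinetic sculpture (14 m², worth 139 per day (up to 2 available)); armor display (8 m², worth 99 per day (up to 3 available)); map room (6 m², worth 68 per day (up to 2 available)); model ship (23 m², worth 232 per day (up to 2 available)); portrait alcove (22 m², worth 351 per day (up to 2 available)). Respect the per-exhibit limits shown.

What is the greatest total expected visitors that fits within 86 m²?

1812

Density check — textile wall 21.96, manuscript case 17.44, diorama 17.40, portrait alcove 15.95 are the best per m².
The ratio ordering already packs tightly: 3×textile wall + armor display, 86 m², 1812.
That's the maximum — no swap from here does better than 1812.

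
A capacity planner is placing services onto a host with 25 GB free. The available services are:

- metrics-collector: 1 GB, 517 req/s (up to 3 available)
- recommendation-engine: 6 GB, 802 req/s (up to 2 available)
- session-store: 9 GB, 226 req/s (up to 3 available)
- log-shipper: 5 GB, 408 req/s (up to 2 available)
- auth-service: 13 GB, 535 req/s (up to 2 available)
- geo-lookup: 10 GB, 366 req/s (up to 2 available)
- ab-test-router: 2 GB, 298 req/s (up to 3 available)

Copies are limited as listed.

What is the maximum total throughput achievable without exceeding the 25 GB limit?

Density check — metrics-collector 517.00, ab-test-router 149.00, recommendation-engine 133.67, log-shipper 81.60 are the best per GB.
Greedy by ratio would take 3×metrics-collector + 2×recommendation-engine + 3×ab-test-router: 21 GB used, total 4049.
Dropping ab-test-router frees 2 GB; slotting in log-shipper (5 GB) lifts the total to 4159 at 24 GB.

4159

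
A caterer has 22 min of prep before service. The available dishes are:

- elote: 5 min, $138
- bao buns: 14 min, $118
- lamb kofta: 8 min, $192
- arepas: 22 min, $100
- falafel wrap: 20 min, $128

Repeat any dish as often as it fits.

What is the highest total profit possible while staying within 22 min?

552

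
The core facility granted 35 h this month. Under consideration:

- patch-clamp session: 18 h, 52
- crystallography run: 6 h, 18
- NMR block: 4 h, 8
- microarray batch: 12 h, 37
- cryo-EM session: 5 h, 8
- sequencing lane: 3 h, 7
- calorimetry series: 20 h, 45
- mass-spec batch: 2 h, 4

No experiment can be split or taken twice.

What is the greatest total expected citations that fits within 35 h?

Filling by ratio: crystallography run + NMR block + microarray batch + cryo-EM session + sequencing lane + mass-spec batch for 82, with 3 h left unused.
The 15 h tied up in crystallography run and NMR block and cryo-EM session is better spent on patch-clamp session — total rises to 100 (35 h).

100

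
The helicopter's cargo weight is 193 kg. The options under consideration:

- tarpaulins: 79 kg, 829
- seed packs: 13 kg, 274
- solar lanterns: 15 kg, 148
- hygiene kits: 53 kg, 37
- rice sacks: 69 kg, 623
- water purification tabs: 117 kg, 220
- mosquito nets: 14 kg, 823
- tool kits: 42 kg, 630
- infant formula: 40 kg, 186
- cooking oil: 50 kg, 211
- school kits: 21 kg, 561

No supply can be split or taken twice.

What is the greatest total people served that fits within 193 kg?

Taking tarpaulins + seed packs + solar lanterns + mosquito nets + tool kits + school kits: 184 kg used, 3265 in people served.

3265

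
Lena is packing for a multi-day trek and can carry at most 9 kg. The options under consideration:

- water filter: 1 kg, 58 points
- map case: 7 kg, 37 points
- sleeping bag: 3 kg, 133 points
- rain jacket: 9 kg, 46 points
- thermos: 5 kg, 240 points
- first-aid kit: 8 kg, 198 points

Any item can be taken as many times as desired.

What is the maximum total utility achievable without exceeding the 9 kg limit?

522

By utility per kg: water filter 58.00, thermos 48.00, sleeping bag 44.33 lead.
The ratio ordering already packs tightly: 9×water filter, 9 kg, 522.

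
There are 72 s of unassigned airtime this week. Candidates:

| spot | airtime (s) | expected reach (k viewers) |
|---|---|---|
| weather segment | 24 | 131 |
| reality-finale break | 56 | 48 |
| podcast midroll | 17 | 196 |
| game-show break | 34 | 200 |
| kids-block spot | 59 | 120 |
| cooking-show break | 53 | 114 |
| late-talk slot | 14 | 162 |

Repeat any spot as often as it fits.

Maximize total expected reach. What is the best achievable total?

810

Ranking by ratio (expected reach/s): late-talk slot 11.57, podcast midroll 11.53, game-show break 5.88, weather segment 5.46.
Taking 5×late-talk slot: 70 s used, 810 in expected reach.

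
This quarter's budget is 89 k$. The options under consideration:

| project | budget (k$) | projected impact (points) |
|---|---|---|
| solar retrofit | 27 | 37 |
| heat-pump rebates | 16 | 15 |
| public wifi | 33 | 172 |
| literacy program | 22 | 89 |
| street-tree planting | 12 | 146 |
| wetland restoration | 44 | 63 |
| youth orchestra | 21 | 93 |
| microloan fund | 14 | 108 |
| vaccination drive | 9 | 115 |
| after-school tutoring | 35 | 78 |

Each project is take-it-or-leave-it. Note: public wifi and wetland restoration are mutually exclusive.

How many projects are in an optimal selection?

5

Optimal total is 634.
One optimal bundle: public wifi + street-tree planting + youth orchestra + microloan fund + vaccination drive (89 k$).
All optima have 5 projects.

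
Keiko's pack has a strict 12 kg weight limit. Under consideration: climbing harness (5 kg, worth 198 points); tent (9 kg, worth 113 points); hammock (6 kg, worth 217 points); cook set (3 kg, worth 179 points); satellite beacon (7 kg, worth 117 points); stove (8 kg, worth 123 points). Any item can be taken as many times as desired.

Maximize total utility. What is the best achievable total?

716

Best packing: 4×cook set — 12 kg, 716 total.
No other feasible combination exceeds 716.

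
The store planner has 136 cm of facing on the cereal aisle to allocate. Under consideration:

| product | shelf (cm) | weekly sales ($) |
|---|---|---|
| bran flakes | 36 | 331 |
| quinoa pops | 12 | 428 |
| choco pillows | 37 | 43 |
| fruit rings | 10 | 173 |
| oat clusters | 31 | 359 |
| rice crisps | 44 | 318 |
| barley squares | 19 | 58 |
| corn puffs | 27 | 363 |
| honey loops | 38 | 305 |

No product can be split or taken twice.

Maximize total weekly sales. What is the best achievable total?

1712

Ranking by ratio (weekly sales/cm): quinoa pops 35.67, fruit rings 17.30, corn puffs 13.44, oat clusters 11.58.
Taking bran flakes + quinoa pops + fruit rings + oat clusters + barley squares + corn puffs: 135 cm used, 1712 in weekly sales.
No other feasible combination exceeds 1712.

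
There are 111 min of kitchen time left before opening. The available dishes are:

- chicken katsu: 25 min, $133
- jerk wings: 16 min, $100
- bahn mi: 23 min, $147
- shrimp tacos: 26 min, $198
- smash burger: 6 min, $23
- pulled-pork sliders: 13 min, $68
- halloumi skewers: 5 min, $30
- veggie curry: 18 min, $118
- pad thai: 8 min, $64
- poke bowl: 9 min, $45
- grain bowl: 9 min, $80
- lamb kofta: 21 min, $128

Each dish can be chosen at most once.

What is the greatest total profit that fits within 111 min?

Density check — grain bowl 8.89, pad thai 8.00, shrimp tacos 7.62, veggie curry 6.56 are the best per min.
A density-first pass picks jerk wings + bahn mi + shrimp tacos + smash burger + halloumi skewers + veggie curry + pad thai + grain bowl — 760 at 111 min.
Dropping jerk wings and smash burger frees 22 min; slotting in lamb kofta (21 min) lifts the total to 765 at 110 min.
The closest alternative, jerk wings + bahn mi + shrimp tacos + smash burger + halloumi skewers + veggie curry + pad thai + grain bowl, reaches only 760.

765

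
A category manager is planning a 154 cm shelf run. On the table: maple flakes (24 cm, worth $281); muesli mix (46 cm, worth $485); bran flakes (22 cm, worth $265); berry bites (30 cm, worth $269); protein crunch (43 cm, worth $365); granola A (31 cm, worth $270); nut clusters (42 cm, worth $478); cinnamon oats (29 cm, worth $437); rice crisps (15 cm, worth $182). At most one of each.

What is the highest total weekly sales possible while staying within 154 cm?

A density-first pass picks maple flakes + bran flakes + nut clusters + cinnamon oats + rice crisps — 1643 at 132 cm.
Dropping maple flakes frees 24 cm; slotting in muesli mix (46 cm) lifts the total to 1847 at 154 cm.
The closest alternative, maple flakes + protein crunch + nut clusters + cinnamon oats + rice crisps, reaches only 1743.

1847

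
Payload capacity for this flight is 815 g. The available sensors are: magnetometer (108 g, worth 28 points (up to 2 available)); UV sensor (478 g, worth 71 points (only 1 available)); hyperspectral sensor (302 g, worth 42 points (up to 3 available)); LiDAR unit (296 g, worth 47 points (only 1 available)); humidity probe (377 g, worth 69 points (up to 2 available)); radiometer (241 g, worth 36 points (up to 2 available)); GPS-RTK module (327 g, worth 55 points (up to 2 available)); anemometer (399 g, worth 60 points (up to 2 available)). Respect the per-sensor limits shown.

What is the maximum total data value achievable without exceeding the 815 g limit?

152

Taking the top-ratio sensors first gives 2×magnetometer + humidity probe for 125 (593 g).
The 108 g tied up in magnetometer is better spent on GPS-RTK module — total rises to 152 (812 g).
Nothing else within 815 g beats 152.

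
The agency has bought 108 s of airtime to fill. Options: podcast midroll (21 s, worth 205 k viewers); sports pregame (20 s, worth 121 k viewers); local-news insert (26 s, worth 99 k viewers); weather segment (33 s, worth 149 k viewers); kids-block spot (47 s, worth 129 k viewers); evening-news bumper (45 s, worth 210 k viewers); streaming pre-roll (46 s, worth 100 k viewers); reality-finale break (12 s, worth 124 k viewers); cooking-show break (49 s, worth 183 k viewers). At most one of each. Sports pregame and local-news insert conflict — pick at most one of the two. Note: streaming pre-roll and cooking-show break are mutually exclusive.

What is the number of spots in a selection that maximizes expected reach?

4

Best achievable expected reach is 660.
podcast midroll + sports pregame + evening-news bumper + reality-finale break hits 660 at 98 s.
All optima have 4 spots.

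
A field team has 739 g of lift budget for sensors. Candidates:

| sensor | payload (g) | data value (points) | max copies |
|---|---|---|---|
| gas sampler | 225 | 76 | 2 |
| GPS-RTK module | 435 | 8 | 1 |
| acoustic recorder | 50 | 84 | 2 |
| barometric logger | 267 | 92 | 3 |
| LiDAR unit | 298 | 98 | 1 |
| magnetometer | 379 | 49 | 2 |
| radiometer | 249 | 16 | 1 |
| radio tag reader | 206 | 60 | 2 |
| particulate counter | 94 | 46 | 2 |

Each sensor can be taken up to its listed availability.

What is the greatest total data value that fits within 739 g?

A density-first pass picks 2×acoustic recorder + barometric logger + 2×particulate counter — 352 at 555 g.
The 267 g tied up in barometric logger is better spent on 2×gas sampler — total rises to 412 (738 g).
The spare 1 g is too small for any remaining sensor, and no exchange beats 412.

412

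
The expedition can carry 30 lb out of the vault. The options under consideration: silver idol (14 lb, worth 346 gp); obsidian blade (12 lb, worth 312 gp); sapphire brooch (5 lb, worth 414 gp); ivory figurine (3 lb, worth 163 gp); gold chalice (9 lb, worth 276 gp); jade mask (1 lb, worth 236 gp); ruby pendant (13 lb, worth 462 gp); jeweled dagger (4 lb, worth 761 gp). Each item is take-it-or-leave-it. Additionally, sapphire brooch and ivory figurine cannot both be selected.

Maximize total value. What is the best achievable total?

1898

Ivory figurine + gold chalice + jade mask + ruby pendant + jeweled dagger uses 30 of the 30 lb and totals 1898.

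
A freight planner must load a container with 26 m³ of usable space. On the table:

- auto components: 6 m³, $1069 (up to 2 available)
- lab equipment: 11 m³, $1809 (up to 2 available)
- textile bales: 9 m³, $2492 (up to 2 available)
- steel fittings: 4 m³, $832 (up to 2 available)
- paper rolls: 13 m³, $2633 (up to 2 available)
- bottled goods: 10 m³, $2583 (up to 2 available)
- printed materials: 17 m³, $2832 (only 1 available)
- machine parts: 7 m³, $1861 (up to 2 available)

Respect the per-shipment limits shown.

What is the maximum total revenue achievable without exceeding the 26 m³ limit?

6936

Density check — textile bales 276.89, machine parts 265.86, bottled goods 258.30, steel fittings 208.00 are the best per m³.
A density-first pass picks 2×textile bales + machine parts — 6845 at 25 m³.
Dropping textile bales frees 9 m³; slotting in bottled goods (10 m³) lifts the total to 6936 at 26 m³.
That's the maximum — no swap from here does better than 6936.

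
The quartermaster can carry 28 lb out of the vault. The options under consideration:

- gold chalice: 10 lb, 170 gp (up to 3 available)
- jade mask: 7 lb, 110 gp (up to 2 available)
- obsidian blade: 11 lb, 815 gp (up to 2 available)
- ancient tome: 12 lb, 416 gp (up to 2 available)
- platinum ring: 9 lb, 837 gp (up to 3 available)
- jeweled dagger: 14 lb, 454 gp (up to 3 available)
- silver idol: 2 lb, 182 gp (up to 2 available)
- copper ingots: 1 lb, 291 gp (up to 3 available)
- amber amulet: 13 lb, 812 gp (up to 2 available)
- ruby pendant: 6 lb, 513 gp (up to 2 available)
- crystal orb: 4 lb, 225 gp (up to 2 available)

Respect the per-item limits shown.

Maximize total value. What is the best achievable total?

The ratio heuristic lands on 2×platinum ring + 2×silver idol + 3×copper ingots (2911) but leaves 3 lb idle.
Dropping platinum ring frees 9 lb; slotting in 2×ruby pendant (12 lb) lifts the total to 3100 at 28 lb.

3100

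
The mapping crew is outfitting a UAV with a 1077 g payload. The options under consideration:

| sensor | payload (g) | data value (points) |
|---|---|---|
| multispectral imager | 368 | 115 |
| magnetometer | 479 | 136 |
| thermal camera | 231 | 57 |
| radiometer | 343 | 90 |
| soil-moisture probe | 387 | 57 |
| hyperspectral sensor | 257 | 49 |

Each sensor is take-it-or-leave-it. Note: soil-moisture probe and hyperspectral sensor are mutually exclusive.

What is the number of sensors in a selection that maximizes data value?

Best achievable data value is 283.
One optimal bundle: magnetometer + thermal camera + radiometer (1053 g).
All optima have 3 sensors.

3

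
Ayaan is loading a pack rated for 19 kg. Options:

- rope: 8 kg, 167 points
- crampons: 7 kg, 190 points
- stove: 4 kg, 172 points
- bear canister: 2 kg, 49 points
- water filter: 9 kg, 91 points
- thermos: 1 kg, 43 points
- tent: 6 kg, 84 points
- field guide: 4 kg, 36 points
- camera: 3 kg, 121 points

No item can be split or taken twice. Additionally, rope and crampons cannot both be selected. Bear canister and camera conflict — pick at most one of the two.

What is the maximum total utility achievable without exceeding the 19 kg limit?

Crampons + stove + thermos + field guide + camera uses 19 of the 19 kg and totals 562.
The closest alternative, crampons + stove + thermos + camera, reaches only 526.

562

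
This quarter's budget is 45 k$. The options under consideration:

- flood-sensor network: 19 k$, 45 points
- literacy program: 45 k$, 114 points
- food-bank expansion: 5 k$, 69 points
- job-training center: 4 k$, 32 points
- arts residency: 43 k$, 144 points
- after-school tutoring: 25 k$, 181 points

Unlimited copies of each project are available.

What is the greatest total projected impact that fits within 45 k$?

621

By projected impact per k$: food-bank expansion 13.80, job-training center 8.00, after-school tutoring 7.24, arts residency 3.35 lead.
9×food-bank expansion uses 45 of the 45 k$ and totals 621.
Every other selection either busts 45 k$ or fails to beat 621.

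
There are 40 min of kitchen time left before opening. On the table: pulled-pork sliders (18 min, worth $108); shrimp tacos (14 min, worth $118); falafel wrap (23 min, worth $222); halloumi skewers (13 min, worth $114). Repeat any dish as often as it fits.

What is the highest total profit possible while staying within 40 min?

Greedy by ratio would take falafel wrap + halloumi skewers: 36 min used, total 336.
Dropping falafel wrap frees 23 min; slotting in shrimp tacos + halloumi skewers (27 min) lifts the total to 346 at 40 min.

346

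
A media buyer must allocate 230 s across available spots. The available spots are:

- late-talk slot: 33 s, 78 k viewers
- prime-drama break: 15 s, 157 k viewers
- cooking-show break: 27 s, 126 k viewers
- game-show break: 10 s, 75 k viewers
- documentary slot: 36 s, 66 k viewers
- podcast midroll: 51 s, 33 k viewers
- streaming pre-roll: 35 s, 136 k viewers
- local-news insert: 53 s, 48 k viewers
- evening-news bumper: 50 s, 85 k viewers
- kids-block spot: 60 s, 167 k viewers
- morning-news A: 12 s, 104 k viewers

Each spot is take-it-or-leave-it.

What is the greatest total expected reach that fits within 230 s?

Late-talk slot + prime-drama break + cooking-show break + game-show break + documentary slot + streaming pre-roll + kids-block spot + morning-news A uses 228 of the 230 s and totals 909.
No other feasible combination exceeds 909.

909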